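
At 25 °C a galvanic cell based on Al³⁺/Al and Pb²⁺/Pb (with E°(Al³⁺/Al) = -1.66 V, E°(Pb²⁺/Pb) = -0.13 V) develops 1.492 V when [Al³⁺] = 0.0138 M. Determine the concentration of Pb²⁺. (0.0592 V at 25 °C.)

0.003 M

From the Nernst equation, log Q = n(E° − E)/0.0592 = 6(1.53 − 1.492)/0.0592 = 3.851, so Q = 7100.
With Q = [Al³⁺]^2/[Pb²⁺]^3 and the known concentrations, [Pb²⁺]^3 in the denominator gives [Pb²⁺] = 0.003 M.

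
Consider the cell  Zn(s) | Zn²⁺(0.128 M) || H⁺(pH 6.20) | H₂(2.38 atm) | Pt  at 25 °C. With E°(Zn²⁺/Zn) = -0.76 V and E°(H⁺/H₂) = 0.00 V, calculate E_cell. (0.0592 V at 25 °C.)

The hydrogen couple is the cathode, so E°_cell = 0.76 V; n = 2.
[H⁺] = 10^(−6.20) = 6.3 × 10^-7 M, and Q = [Zn²⁺]·P(H₂) / [H⁺]^2 = 7.65 × 10^11.
E = E° − (0.0592/2) log Q = 0.76 − (0.0592/2)(11.884) = 0.408 V.

0.41 V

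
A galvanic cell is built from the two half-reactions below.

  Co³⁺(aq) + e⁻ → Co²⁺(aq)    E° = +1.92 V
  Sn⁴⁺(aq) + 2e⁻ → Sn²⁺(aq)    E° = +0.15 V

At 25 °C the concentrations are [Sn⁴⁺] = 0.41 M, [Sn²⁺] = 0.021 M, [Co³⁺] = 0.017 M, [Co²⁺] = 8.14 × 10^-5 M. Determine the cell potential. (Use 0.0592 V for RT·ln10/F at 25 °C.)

1.87 V

The Co³⁺/Co²⁺ couple has the higher reduction potential and acts as the cathode, so E°_cell = +1.92 − (+0.15) = 1.77 V.
Balancing electrons gives n = 2; the reaction quotient is Q = [Sn⁴⁺]·[Co²⁺]^2/([Sn²⁺]·[Co³⁺]^2) = 4.48 × 10^-4.
At 25 °C, E = E° − (0.0592/n) log Q = 1.77 − (0.0592/2)(-3.349) = 1.770 + 0.099 = 1.869 V.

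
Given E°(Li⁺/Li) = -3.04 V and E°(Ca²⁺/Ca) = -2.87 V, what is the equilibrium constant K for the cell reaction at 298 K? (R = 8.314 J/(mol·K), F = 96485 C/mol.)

E°_cell = -2.87 − (-3.04) = 0.17 V, with n = 2 electrons transferred.
At equilibrium E = 0, so the Nernst equation gives ln K = nFE°/RT = (2)(96485)(0.17)/((8.314)(298)) = 13.24.
K = e^13.24 = 5.6 × 10^5.

5.6 × 10^5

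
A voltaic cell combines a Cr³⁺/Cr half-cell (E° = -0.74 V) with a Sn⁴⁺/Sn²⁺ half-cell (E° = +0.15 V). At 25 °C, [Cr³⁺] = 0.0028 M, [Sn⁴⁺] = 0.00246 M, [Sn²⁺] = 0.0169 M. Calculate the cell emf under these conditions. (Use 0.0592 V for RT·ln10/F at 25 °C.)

0.916 V

The Sn⁴⁺/Sn²⁺ couple has the higher reduction potential and acts as the cathode, so E°_cell = +0.15 − (-0.74) = 0.89 V.
Balancing electrons gives n = 6; the reaction quotient is Q = [Cr³⁺]^2·[Sn²⁺]^3/[Sn⁴⁺]^3 = 0.00254.
At 25 °C, E = E° − (0.0592/n) log Q = 0.89 − (0.0592/6)(-2.595) = 0.890 + 0.026 = 0.916 V.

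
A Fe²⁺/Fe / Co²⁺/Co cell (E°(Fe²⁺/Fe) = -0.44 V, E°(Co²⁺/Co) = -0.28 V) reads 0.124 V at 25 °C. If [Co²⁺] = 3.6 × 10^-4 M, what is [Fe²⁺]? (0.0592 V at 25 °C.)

From the Nernst equation, log Q = n(E° − E)/0.0592 = 2(0.16 − 0.124)/0.0592 = 1.216, so Q = 16.5.
With Q = [Fe²⁺]/[Co²⁺] and the known concentrations, [Fe²⁺] in the numerator gives [Fe²⁺] = 0.0059 M.

0.0059 M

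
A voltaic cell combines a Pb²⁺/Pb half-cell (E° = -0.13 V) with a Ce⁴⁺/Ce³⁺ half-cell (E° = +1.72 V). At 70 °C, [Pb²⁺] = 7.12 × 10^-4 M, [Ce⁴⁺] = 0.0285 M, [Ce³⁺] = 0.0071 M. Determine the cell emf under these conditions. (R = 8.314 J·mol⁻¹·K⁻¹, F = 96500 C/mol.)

The Ce⁴⁺/Ce³⁺ couple has the higher reduction potential and acts as the cathode, so E°_cell = +1.72 − (-0.13) = 1.85 V.
Balancing electrons gives n = 2; the reaction quotient is Q = [Pb²⁺]·[Ce³⁺]^2/[Ce⁴⁺]^2 = 4.42 × 10^-5.
E = E° − (RT/nF) ln Q = 1.85 − (8.314×343)/(2×96500) × (-10.027) = 1.850 + 0.148 = 1.998 V.

2.00 V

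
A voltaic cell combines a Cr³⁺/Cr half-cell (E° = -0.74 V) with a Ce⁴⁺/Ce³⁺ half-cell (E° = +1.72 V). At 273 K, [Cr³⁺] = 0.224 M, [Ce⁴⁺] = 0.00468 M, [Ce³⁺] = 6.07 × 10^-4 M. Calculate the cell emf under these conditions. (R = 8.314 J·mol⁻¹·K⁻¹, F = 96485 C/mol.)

2.52 V

The Ce⁴⁺/Ce³⁺ couple has the higher reduction potential and acts as the cathode, so E°_cell = +1.72 − (-0.74) = 2.46 V.
Balancing electrons gives n = 3; the reaction quotient is Q = [Cr³⁺]·[Ce³⁺]^3/[Ce⁴⁺]^3 = 4.89 × 10^-4.
E = E° − (RT/nF) ln Q = 2.46 − (8.314×273)/(3×96485) × (-7.624) = 2.460 + 0.060 = 2.520 V.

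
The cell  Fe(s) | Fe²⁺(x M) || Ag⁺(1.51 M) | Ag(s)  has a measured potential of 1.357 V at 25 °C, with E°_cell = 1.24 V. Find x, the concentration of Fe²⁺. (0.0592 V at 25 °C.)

From the Nernst equation, log Q = n(E° − E)/0.0592 = 2(1.24 − 1.357)/0.0592 = -3.953, so Q = 1.12 × 10^-4.
With Q = [Fe²⁺]/[Ag⁺]^2 and the known concentrations, [Fe²⁺] in the numerator gives [Fe²⁺] = 2.5 × 10^-4 M.

2.5 × 10^-4 M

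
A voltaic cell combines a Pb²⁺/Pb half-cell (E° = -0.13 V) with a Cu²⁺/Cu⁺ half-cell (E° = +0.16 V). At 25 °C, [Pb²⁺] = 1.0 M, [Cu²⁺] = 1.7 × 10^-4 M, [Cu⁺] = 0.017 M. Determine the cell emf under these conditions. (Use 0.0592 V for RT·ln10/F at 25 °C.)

The Cu²⁺/Cu⁺ couple has the higher reduction potential and acts as the cathode, so E°_cell = +0.16 − (-0.13) = 0.29 V.
Balancing electrons gives n = 2; the reaction quotient is Q = [Pb²⁺]·[Cu⁺]^2/[Cu²⁺]^2 = 1 × 10^4.
At 25 °C, E = E° − (0.0592/n) log Q = 0.29 − (0.0592/2)(4.000) = 0.290 − 0.118 = 0.172 V.

0.172 V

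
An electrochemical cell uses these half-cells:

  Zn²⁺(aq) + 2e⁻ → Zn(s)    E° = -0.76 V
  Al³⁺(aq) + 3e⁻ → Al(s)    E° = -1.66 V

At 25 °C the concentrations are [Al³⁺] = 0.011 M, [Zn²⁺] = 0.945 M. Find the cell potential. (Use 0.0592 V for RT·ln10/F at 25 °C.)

The Zn²⁺/Zn couple has the higher reduction potential and acts as the cathode, so E°_cell = -0.76 − (-1.66) = 0.90 V.
Balancing electrons gives n = 6; the reaction quotient is Q = [Al³⁺]^2/[Zn²⁺]^3 = 1.43 × 10^-4.
At 25 °C, E = E° − (0.0592/n) log Q = 0.90 − (0.0592/6)(-3.844) = 0.900 + 0.038 = 0.938 V.

0.938 V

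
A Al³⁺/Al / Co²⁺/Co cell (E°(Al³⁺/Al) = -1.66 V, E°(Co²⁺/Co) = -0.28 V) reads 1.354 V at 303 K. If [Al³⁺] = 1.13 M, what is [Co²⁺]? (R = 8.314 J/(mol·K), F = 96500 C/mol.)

From the Nernst equation, ln Q = nF(E° − E)/RT = 6×96500×(1.38 − 1.354)/(8.314×303) = 5.976, so Q = 394.
With Q = [Al³⁺]^2/[Co²⁺]^3 and the known concentrations, [Co²⁺]^3 in the denominator gives [Co²⁺] = 0.15 M.

0.15 M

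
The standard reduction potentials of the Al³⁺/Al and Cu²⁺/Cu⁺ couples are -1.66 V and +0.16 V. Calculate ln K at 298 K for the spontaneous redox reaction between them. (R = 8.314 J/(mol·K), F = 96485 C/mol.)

E°_cell = +0.16 − (-1.66) = 1.82 V, with n = 3 electrons transferred.
At equilibrium E = 0, so the Nernst equation gives ln K = nFE°/RT = (3)(96485)(1.82)/((8.314)(298)) = 212.63.

ln K = 212.6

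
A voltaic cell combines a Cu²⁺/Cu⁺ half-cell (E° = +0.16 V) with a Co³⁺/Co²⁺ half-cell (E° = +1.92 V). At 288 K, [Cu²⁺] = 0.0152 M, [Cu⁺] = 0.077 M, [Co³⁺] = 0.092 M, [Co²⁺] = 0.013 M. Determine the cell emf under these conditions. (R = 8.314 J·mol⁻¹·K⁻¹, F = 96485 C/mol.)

The Co³⁺/Co²⁺ couple has the higher reduction potential and acts as the cathode, so E°_cell = +1.92 − (+0.16) = 1.76 V.
Balancing electrons gives n = 1; the reaction quotient is Q = [Cu²⁺]·[Co²⁺]/([Cu⁺]·[Co³⁺]) = 0.0279.
E = E° − (RT/nF) ln Q = 1.76 − (8.314×288)/(1×96485) × (-3.579) = 1.760 + 0.089 = 1.849 V.

1.85 V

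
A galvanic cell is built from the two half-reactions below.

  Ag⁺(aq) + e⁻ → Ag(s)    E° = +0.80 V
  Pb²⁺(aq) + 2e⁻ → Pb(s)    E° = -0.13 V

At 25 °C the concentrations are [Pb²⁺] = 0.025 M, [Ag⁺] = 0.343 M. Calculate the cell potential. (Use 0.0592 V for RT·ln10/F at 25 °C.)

0.950 V

The Ag⁺/Ag couple has the higher reduction potential and acts as the cathode, so E°_cell = +0.80 − (-0.13) = 0.93 V.
Balancing electrons gives n = 2; the reaction quotient is Q = [Pb²⁺]/[Ag⁺]^2 = 0.212.
At 25 °C, E = E° − (0.0592/n) log Q = 0.93 − (0.0592/2)(-0.673) = 0.930 + 0.020 = 0.950 V.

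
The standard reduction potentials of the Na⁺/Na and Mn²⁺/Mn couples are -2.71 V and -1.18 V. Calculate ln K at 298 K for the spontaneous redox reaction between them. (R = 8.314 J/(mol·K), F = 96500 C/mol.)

ln K = 119.2

E°_cell = -1.18 − (-2.71) = 1.53 V, with n = 2 electrons transferred.
At equilibrium E = 0, so the Nernst equation gives ln K = nFE°/RT = (2)(96500)(1.53)/((8.314)(298)) = 119.19.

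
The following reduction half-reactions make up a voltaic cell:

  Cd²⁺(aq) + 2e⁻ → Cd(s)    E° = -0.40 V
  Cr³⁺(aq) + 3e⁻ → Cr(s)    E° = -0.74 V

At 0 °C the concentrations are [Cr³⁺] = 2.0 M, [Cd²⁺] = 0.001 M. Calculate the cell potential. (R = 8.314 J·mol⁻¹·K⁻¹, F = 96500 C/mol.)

0.253 V

The Cd²⁺/Cd couple has the higher reduction potential and acts as the cathode, so E°_cell = -0.40 − (-0.74) = 0.34 V.
Balancing electrons gives n = 6; the reaction quotient is Q = [Cr³⁺]^2/[Cd²⁺]^3 = 4 × 10^9.
E = E° − (RT/nF) ln Q = 0.34 − (8.314×273)/(6×96500) × (22.110) = 0.340 − 0.087 = 0.253 V.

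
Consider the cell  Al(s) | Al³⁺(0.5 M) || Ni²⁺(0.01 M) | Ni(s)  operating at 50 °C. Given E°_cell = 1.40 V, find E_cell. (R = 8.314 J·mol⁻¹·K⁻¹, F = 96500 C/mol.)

1.34 V

Balancing electrons gives n = 6; the reaction quotient is Q = [Al³⁺]^2/[Ni²⁺]^3 = 2.5 × 10^5.
E = E° − (RT/nF) ln Q = 1.40 − (8.314×323)/(6×96500) × (12.429) = 1.400 − 0.058 = 1.342 V.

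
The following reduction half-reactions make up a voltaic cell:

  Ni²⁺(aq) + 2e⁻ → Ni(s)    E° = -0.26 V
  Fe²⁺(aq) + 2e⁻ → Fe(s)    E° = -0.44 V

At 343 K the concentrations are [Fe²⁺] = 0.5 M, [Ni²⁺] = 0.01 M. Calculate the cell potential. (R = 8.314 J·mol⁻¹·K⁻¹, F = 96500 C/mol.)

0.122 V

The Ni²⁺/Ni couple has the higher reduction potential and acts as the cathode, so E°_cell = -0.26 − (-0.44) = 0.18 V.
Balancing electrons gives n = 2; the reaction quotient is Q = [Fe²⁺]/[Ni²⁺] = 50.0.
E = E° − (RT/nF) ln Q = 0.18 − (8.314×343)/(2×96500) × (3.912) = 0.180 − 0.058 = 0.122 V.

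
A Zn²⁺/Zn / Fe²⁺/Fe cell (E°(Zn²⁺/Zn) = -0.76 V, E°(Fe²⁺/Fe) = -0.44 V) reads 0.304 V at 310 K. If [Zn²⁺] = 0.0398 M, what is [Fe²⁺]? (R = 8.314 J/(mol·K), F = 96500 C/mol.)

From the Nernst equation, ln Q = nF(E° − E)/RT = 2×96500×(0.32 − 0.304)/(8.314×310) = 1.198, so Q = 3.31.
With Q = [Zn²⁺]/[Fe²⁺] and the known concentrations, [Fe²⁺] in the denominator gives [Fe²⁺] = 0.012 M.

0.012 M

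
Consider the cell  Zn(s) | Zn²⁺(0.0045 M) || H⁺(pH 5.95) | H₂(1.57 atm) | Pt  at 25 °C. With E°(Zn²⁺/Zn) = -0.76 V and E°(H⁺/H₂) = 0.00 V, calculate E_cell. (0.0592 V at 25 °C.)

The hydrogen couple is the cathode, so E°_cell = 0.76 V; n = 2.
[H⁺] = 10^(−5.95) = 1.1 × 10^-6 M, and Q = [Zn²⁺]·P(H₂) / [H⁺]^2 = 5.61 × 10^9.
E = E° − (0.0592/2) log Q = 0.76 − (0.0592/2)(9.749) = 0.471 V.

0.47 V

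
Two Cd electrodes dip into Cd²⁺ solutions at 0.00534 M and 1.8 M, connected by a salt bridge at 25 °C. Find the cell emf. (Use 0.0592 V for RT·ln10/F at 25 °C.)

0.075 V

Both half-cells are Cd²⁺/Cd, so E°_cell = 0. The concentrated side is the cathode; the cell reaction moves Cd²⁺ from high to low concentration with n = 2.
Q = [Cd²⁺]_dilute/[Cd²⁺]_conc = 0.00534/1.8 = 0.00297.
E = 0 − (0.0592/2) log Q = −(0.0592/2)(-2.528) = 0.0748 V.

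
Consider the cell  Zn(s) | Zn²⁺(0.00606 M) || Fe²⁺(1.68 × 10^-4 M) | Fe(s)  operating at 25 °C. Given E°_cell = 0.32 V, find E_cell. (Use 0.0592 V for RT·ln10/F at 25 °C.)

Balancing electrons gives n = 2; the reaction quotient is Q = [Zn²⁺]/[Fe²⁺] = 36.1.
At 25 °C, E = E° − (0.0592/n) log Q = 0.32 − (0.0592/2)(1.557) = 0.320 − 0.046 = 0.274 V.

0.274 V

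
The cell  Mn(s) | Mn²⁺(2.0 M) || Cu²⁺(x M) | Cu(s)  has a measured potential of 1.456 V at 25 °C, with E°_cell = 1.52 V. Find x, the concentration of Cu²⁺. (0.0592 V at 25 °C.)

From the Nernst equation, log Q = n(E° − E)/0.0592 = 2(1.52 − 1.456)/0.0592 = 2.162, so Q = 145.
With Q = [Mn²⁺]/[Cu²⁺] and the known concentrations, [Cu²⁺] in the denominator gives [Cu²⁺] = 0.014 M.

0.014 M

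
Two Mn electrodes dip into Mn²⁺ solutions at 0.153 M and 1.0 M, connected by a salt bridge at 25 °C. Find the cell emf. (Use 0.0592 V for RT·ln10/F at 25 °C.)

0.024 V

Both half-cells are Mn²⁺/Mn, so E°_cell = 0. The concentrated side is the cathode; the cell reaction moves Mn²⁺ from high to low concentration with n = 2.
Q = [Mn²⁺]_dilute/[Mn²⁺]_conc = 0.153/1.0 = 0.153.
E = 0 − (0.0592/2) log Q = −(0.0592/2)(-0.815) = 0.0241 V.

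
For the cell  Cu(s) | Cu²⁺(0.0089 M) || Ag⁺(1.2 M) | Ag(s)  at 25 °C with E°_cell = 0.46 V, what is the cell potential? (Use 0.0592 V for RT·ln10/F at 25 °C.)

0.525 V

Balancing electrons gives n = 2; the reaction quotient is Q = [Cu²⁺]/[Ag⁺]^2 = 0.00618.
At 25 °C, E = E° − (0.0592/n) log Q = 0.46 − (0.0592/2)(-2.209) = 0.460 + 0.065 = 0.525 V.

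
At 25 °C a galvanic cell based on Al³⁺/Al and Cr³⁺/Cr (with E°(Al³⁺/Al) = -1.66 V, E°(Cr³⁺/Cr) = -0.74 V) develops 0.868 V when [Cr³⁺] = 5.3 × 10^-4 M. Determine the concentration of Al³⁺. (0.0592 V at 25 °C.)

From the Nernst equation, log Q = n(E° − E)/0.0592 = 3(0.92 − 0.868)/0.0592 = 2.635, so Q = 432.
With Q = [Al³⁺]/[Cr³⁺] and the known concentrations, [Al³⁺] in the numerator gives [Al³⁺] = 0.23 M.

0.23 M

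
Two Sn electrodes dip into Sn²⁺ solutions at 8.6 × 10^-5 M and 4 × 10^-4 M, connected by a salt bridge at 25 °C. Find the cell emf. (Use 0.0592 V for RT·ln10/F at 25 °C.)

0.020 V

Both half-cells are Sn²⁺/Sn, so E°_cell = 0. The concentrated side is the cathode; the cell reaction moves Sn²⁺ from high to low concentration with n = 2.
Q = [Sn²⁺]_dilute/[Sn²⁺]_conc = 8.6 × 10^-5/4 × 10^-4 = 0.215.
E = 0 − (0.0592/2) log Q = −(0.0592/2)(-0.668) = 0.0198 V.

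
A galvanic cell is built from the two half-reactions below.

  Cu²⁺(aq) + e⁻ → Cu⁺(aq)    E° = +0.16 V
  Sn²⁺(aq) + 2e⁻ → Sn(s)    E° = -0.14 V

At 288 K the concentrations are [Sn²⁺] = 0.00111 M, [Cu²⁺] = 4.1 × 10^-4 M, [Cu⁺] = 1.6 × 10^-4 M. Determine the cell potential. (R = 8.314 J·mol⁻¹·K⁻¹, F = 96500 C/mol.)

The Cu²⁺/Cu⁺ couple has the higher reduction potential and acts as the cathode, so E°_cell = +0.16 − (-0.14) = 0.30 V.
Balancing electrons gives n = 2; the reaction quotient is Q = [Sn²⁺]·[Cu⁺]^2/[Cu²⁺]^2 = 1.69 × 10^-4.
E = E° − (RT/nF) ln Q = 0.30 − (8.314×288)/(2×96500) × (-8.685) = 0.300 + 0.108 = 0.408 V.

0.408 V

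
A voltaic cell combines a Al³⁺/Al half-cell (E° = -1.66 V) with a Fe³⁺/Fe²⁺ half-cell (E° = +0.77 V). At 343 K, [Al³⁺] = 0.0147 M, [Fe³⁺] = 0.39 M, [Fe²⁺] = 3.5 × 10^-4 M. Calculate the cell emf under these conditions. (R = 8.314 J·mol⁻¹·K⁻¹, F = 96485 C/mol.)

2.68 V

The Fe³⁺/Fe²⁺ couple has the higher reduction potential and acts as the cathode, so E°_cell = +0.77 − (-1.66) = 2.43 V.
Balancing electrons gives n = 3; the reaction quotient is Q = [Al³⁺]·[Fe²⁺]^3/[Fe³⁺]^3 = 1.06 × 10^-11.
E = E° − (RT/nF) ln Q = 2.43 − (8.314×343)/(3×96485) × (-25.268) = 2.430 + 0.249 = 2.679 V.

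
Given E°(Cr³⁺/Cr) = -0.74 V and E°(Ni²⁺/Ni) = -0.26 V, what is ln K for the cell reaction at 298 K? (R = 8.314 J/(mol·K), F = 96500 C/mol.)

ln K = 112.2

E°_cell = -0.26 − (-0.74) = 0.48 V, with n = 6 electrons transferred.
At equilibrium E = 0, so the Nernst equation gives ln K = nFE°/RT = (6)(96500)(0.48)/((8.314)(298)) = 112.17.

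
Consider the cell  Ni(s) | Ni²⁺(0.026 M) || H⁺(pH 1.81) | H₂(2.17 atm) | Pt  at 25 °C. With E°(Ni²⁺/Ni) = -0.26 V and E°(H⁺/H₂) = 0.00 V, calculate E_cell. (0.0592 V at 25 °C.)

0.19 V

The hydrogen couple is the cathode, so E°_cell = 0.26 V; n = 2.
[H⁺] = 10^(−1.81) = 0.015 M, and Q = [Ni²⁺]·P(H₂) / [H⁺]^2 = 235.
E = E° − (0.0592/2) log Q = 0.26 − (0.0592/2)(2.371) = 0.190 V.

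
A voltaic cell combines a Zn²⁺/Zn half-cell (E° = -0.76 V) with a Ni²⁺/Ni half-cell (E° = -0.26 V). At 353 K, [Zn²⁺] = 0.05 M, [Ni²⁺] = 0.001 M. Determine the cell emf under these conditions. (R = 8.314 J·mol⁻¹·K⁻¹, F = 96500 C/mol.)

The Ni²⁺/Ni couple has the higher reduction potential and acts as the cathode, so E°_cell = -0.26 − (-0.76) = 0.50 V.
Balancing electrons gives n = 2; the reaction quotient is Q = [Zn²⁺]/[Ni²⁺] = 50.0.
E = E° − (RT/nF) ln Q = 0.50 − (8.314×353)/(2×96500) × (3.912) = 0.500 − 0.059 = 0.441 V.

0.441 V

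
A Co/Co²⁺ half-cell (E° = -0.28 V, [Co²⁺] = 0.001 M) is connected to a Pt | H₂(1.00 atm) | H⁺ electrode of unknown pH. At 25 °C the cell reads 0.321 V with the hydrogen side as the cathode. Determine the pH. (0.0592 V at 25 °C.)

pH = 0.81

E°_cell = 0.28 V and n = 2.
log Q = n(E° − E)/0.0592 = 2×(0.28 − 0.321)/0.0592 = -1.385.
With Q = [Co²⁺]·P(H₂) / [H⁺]^2, solving for [H⁺] gives log[H⁺] = -0.807, so pH = 0.81.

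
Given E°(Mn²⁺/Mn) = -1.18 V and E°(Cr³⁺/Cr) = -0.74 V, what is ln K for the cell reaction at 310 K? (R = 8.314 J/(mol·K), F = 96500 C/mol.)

E°_cell = -0.74 − (-1.18) = 0.44 V, with n = 6 electrons transferred.
At equilibrium E = 0, so the Nernst equation gives ln K = nFE°/RT = (6)(96500)(0.44)/((8.314)(310)) = 98.85.

ln K = 98.8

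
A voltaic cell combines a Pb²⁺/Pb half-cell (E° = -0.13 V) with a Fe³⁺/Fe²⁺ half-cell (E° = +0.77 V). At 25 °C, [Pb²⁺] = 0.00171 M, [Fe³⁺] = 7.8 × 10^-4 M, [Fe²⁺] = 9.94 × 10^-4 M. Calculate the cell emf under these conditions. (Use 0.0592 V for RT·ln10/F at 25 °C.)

The Fe³⁺/Fe²⁺ couple has the higher reduction potential and acts as the cathode, so E°_cell = +0.77 − (-0.13) = 0.90 V.
Balancing electrons gives n = 2; the reaction quotient is Q = [Pb²⁺]·[Fe²⁺]^2/[Fe³⁺]^2 = 0.00278.
At 25 °C, E = E° − (0.0592/n) log Q = 0.90 − (0.0592/2)(-2.556) = 0.900 + 0.076 = 0.976 V.

0.976 V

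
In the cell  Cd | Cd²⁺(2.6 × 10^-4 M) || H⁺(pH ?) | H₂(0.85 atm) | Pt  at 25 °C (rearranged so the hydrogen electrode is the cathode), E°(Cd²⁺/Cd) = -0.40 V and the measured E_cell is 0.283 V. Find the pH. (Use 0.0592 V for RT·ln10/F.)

pH = 3.80

E°_cell = 0.40 V and n = 2.
log Q = n(E° − E)/0.0592 = 2×(0.40 − 0.283)/0.0592 = 3.953.
With Q = [Cd²⁺]·P(H₂) / [H⁺]^2, solving for [H⁺] gives log[H⁺] = -3.804, so pH = 3.80.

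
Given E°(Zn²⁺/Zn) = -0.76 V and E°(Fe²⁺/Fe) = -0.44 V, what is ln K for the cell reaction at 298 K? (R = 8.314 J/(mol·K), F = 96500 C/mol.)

E°_cell = -0.44 − (-0.76) = 0.32 V, with n = 2 electrons transferred.
At equilibrium E = 0, so the Nernst equation gives ln K = nFE°/RT = (2)(96500)(0.32)/((8.314)(298)) = 24.93.

ln K = 24.9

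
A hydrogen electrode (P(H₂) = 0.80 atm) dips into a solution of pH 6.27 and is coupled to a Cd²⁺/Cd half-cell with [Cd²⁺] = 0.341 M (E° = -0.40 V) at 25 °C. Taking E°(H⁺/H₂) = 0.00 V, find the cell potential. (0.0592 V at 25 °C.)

0.046 V

The hydrogen couple is the cathode, so E°_cell = 0.40 V; n = 2.
[H⁺] = 10^(−6.27) = 5.4 × 10^-7 M, and Q = [Cd²⁺]·P(H₂) / [H⁺]^2 = 9.46 × 10^11.
E = E° − (0.0592/2) log Q = 0.40 − (0.0592/2)(11.976) = 0.046 V.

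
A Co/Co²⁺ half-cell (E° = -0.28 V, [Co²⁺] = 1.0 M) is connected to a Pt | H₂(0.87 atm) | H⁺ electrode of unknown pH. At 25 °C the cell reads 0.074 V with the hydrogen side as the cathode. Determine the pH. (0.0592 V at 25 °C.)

E°_cell = 0.28 V and n = 2.
log Q = n(E° − E)/0.0592 = 2×(0.28 − 0.074)/0.0592 = 6.959.
With Q = [Co²⁺]·P(H₂) / [H⁺]^2, solving for [H⁺] gives log[H⁺] = -3.510, so pH = 3.51.

pH = 3.51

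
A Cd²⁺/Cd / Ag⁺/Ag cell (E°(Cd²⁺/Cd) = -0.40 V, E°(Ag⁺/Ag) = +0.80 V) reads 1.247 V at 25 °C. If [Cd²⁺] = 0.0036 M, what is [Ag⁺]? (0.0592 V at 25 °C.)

0.37 M

From the Nernst equation, log Q = n(E° − E)/0.0592 = 2(1.20 − 1.247)/0.0592 = -1.588, so Q = 0.0258.
With Q = [Cd²⁺]/[Ag⁺]^2 and the known concentrations, [Ag⁺]^2 in the denominator gives [Ag⁺] = 0.37 M.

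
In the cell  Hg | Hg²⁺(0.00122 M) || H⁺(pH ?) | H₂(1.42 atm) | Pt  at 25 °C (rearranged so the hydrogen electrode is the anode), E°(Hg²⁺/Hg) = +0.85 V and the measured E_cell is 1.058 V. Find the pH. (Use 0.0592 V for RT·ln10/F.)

E°_cell = 0.85 V and n = 2.
log Q = n(E° − E)/0.0592 = 2×(0.85 − 1.058)/0.0592 = -7.027.
With Q = [H⁺]^2 / ([Hg²⁺]·P(H₂)), solving for [H⁺] gives log[H⁺] = -4.894, so pH = 4.89.

pH = 4.89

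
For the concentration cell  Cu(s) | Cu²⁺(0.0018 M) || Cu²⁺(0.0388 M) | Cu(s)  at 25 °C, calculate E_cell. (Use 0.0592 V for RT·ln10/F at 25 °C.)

Both half-cells are Cu²⁺/Cu, so E°_cell = 0. The concentrated side is the cathode; the cell reaction moves Cu²⁺ from high to low concentration with n = 2.
Q = [Cu²⁺]_dilute/[Cu²⁺]_conc = 0.0018/0.0388 = 0.0464.
E = 0 − (0.0592/2) log Q = −(0.0592/2)(-1.334) = 0.0395 V.

0.039 V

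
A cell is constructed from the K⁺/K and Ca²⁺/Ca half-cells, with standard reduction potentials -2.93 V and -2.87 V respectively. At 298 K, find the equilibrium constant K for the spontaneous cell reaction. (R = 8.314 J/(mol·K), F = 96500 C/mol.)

110

E°_cell = -2.87 − (-2.93) = 0.06 V, with n = 2 electrons transferred.
At equilibrium E = 0, so the Nernst equation gives ln K = nFE°/RT = (2)(96500)(0.06)/((8.314)(298)) = 4.67.
K = e^4.67 = 110.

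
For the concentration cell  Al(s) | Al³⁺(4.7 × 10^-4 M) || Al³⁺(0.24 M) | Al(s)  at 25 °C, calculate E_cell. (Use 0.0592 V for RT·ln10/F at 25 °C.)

0.053 V

Both half-cells are Al³⁺/Al, so E°_cell = 0. The concentrated side is the cathode; the cell reaction moves Al³⁺ from high to low concentration with n = 3.
Q = [Al³⁺]_dilute/[Al³⁺]_conc = 4.7 × 10^-4/0.24 = 0.00196.
E = 0 − (0.0592/3) log Q = −(0.0592/3)(-2.708) = 0.0534 V.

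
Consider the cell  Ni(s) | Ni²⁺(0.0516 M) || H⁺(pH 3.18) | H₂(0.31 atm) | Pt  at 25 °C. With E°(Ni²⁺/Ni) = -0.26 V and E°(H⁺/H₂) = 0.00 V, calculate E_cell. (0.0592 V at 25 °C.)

0.12 V

The hydrogen couple is the cathode, so E°_cell = 0.26 V; n = 2.
[H⁺] = 10^(−3.18) = 6.6 × 10^-4 M, and Q = [Ni²⁺]·P(H₂) / [H⁺]^2 = 3.66 × 10^4.
E = E° − (0.0592/2) log Q = 0.26 − (0.0592/2)(4.564) = 0.125 V.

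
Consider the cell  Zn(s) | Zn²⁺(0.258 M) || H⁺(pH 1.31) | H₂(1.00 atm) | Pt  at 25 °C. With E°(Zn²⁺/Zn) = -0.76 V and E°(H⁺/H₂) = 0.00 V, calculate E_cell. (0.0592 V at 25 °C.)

The hydrogen couple is the cathode, so E°_cell = 0.76 V; n = 2.
[H⁺] = 10^(−1.31) = 0.049 M, and Q = [Zn²⁺]·P(H₂) / [H⁺]^2 = 108.
E = E° − (0.0592/2) log Q = 0.76 − (0.0592/2)(2.032) = 0.700 V.

0.70 V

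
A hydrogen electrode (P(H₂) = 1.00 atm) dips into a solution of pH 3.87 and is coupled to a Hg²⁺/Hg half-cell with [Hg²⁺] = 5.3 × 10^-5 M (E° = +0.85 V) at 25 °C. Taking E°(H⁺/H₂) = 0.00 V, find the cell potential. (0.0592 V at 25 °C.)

0.95 V

The Hg²⁺/Hg couple is the cathode, so E°_cell = 0.85 V; n = 2.
[H⁺] = 10^(−3.87) = 1.3 × 10^-4 M, and Q = [H⁺]^2 / ([Hg²⁺]·P(H₂)) = 3.43 × 10^-4.
E = E° − (0.0592/2) log Q = 0.85 − (0.0592/2)(-3.464) = 0.953 V.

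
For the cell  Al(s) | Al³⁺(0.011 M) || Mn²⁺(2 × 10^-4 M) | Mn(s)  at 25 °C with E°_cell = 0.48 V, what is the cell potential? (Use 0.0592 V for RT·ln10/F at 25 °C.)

Balancing electrons gives n = 6; the reaction quotient is Q = [Al³⁺]^2/[Mn²⁺]^3 = 1.51 × 10^7.
At 25 °C, E = E° − (0.0592/n) log Q = 0.48 − (0.0592/6)(7.180) = 0.480 − 0.071 = 0.409 V.

0.409 V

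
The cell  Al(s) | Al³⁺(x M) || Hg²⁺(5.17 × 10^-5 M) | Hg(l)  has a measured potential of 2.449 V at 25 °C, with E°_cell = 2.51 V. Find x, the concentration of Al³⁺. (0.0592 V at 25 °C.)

From the Nernst equation, log Q = n(E° − E)/0.0592 = 6(2.51 − 2.449)/0.0592 = 6.182, so Q = 1.52 × 10^6.
With Q = [Al³⁺]^2/[Hg²⁺]^3 and the known concentrations, [Al³⁺]^2 in the numerator gives [Al³⁺] = 4.6 × 10^-4 M.

4.6 × 10^-4 M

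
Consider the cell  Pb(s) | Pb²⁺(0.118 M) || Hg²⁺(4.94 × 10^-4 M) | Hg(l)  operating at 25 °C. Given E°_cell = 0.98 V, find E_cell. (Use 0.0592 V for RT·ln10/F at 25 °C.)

0.910 V

Balancing electrons gives n = 2; the reaction quotient is Q = [Pb²⁺]/[Hg²⁺] = 239.
At 25 °C, E = E° − (0.0592/n) log Q = 0.98 − (0.0592/2)(2.378) = 0.980 − 0.070 = 0.910 V.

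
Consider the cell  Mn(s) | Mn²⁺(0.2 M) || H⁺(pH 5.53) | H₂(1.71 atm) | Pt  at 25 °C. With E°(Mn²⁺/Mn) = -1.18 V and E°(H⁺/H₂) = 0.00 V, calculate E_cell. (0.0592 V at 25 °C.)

The hydrogen couple is the cathode, so E°_cell = 1.18 V; n = 2.
[H⁺] = 10^(−5.53) = 3 × 10^-6 M, and Q = [Mn²⁺]·P(H₂) / [H⁺]^2 = 3.93 × 10^10.
E = E° − (0.0592/2) log Q = 1.18 − (0.0592/2)(10.594) = 0.866 V.

0.87 V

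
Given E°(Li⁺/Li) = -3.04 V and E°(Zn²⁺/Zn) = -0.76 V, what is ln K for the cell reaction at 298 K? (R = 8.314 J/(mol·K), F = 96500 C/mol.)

E°_cell = -0.76 − (-3.04) = 2.28 V, with n = 2 electrons transferred.
At equilibrium E = 0, so the Nernst equation gives ln K = nFE°/RT = (2)(96500)(2.28)/((8.314)(298)) = 177.61.

ln K = 177.6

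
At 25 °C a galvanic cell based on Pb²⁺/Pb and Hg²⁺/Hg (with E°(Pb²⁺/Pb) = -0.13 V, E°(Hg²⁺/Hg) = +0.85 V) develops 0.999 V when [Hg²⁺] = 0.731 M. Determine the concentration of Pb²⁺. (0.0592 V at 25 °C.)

From the Nernst equation, log Q = n(E° − E)/0.0592 = 2(0.98 − 0.999)/0.0592 = -0.642, so Q = 0.228.
With Q = [Pb²⁺]/[Hg²⁺] and the known concentrations, [Pb²⁺] in the numerator gives [Pb²⁺] = 0.17 M.

0.17 M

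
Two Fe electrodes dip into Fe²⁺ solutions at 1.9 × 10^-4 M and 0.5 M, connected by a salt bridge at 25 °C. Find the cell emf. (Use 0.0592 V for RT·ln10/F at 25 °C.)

0.10 V

Both half-cells are Fe²⁺/Fe, so E°_cell = 0. The concentrated side is the cathode; the cell reaction moves Fe²⁺ from high to low concentration with n = 2.
Q = [Fe²⁺]_dilute/[Fe²⁺]_conc = 1.9 × 10^-4/0.5 = 3.8 × 10^-4.
E = 0 − (0.0592/2) log Q = −(0.0592/2)(-3.420) = 0.1012 V.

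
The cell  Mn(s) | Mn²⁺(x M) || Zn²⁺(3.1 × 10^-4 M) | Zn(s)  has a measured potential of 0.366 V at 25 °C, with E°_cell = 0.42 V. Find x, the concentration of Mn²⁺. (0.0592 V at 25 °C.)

From the Nernst equation, log Q = n(E° − E)/0.0592 = 2(0.42 − 0.366)/0.0592 = 1.824, so Q = 66.7.
With Q = [Mn²⁺]/[Zn²⁺] and the known concentrations, [Mn²⁺] in the numerator gives [Mn²⁺] = 0.021 M.

0.021 M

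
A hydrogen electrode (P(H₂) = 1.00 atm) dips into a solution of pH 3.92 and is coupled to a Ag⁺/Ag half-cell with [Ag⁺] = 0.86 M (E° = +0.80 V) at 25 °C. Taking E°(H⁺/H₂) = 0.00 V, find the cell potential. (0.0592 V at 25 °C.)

The Ag⁺/Ag couple is the cathode, so E°_cell = 0.80 V; n = 2.
[H⁺] = 10^(−3.92) = 1.2 × 10^-4 M, and Q = [H⁺]^2 / ([Ag⁺]^2·P(H₂)) = 1.95 × 10^-8.
E = E° − (0.0592/2) log Q = 0.80 − (0.0592/2)(-7.709) = 1.028 V.

1.03 V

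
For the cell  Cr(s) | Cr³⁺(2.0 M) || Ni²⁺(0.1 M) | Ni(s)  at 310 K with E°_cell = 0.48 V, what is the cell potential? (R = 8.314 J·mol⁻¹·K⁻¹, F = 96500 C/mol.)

Balancing electrons gives n = 6; the reaction quotient is Q = [Cr³⁺]^2/[Ni²⁺]^3 = 4000.
E = E° − (RT/nF) ln Q = 0.48 − (8.314×310)/(6×96500) × (8.294) = 0.480 − 0.037 = 0.443 V.

0.443 V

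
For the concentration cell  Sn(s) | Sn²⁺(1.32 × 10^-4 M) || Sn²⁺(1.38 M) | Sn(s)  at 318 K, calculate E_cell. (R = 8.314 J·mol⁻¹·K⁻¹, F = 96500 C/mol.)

Both half-cells are Sn²⁺/Sn, so E°_cell = 0. The concentrated side is the cathode; the cell reaction moves Sn²⁺ from high to low concentration with n = 2.
Q = [Sn²⁺]_dilute/[Sn²⁺]_conc = 1.32 × 10^-4/1.38 = 9.57 × 10^-5.
E = 0 − (RT/nF) ln Q = −((8.314×318)/(2×96500))(-9.255) = 0.1268 V.

0.13 V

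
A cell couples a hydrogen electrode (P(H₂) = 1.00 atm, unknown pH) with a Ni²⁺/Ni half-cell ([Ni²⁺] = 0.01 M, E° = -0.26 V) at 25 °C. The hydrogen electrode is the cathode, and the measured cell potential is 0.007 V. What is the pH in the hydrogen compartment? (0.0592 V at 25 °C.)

pH = 5.27

E°_cell = 0.26 V and n = 2.
log Q = n(E° − E)/0.0592 = 2×(0.26 − 0.007)/0.0592 = 8.547.
With Q = [Ni²⁺]·P(H₂) / [H⁺]^2, solving for [H⁺] gives log[H⁺] = -5.274, so pH = 5.27.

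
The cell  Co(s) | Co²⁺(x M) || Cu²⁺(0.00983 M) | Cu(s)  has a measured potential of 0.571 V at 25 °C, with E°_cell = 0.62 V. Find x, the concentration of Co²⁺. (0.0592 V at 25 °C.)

From the Nernst equation, log Q = n(E° − E)/0.0592 = 2(0.62 − 0.571)/0.0592 = 1.655, so Q = 45.2.
With Q = [Co²⁺]/[Cu²⁺] and the known concentrations, [Co²⁺] in the numerator gives [Co²⁺] = 0.44 M.

0.44 M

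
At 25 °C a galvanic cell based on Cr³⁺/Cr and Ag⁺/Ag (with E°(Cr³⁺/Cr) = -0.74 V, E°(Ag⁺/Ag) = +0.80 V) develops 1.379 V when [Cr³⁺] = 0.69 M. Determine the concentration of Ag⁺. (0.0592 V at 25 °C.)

0.0017 M

From the Nernst equation, log Q = n(E° − E)/0.0592 = 3(1.54 − 1.379)/0.0592 = 8.159, so Q = 1.44 × 10^8.
With Q = [Cr³⁺]/[Ag⁺]^3 and the known concentrations, [Ag⁺]^3 in the denominator gives [Ag⁺] = 0.0017 M.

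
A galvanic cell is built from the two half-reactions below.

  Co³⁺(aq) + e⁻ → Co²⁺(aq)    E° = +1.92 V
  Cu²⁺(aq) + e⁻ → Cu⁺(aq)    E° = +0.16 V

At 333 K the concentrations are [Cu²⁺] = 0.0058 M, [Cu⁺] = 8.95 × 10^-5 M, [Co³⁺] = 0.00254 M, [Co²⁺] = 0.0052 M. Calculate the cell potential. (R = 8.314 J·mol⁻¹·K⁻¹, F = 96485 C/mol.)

The Co³⁺/Co²⁺ couple has the higher reduction potential and acts as the cathode, so E°_cell = +1.92 − (+0.16) = 1.76 V.
Balancing electrons gives n = 1; the reaction quotient is Q = [Cu²⁺]·[Co²⁺]/([Cu⁺]·[Co³⁺]) = 133.
E = E° − (RT/nF) ln Q = 1.76 − (8.314×333)/(1×96485) × (4.888) = 1.760 − 0.140 = 1.620 V.

1.62 V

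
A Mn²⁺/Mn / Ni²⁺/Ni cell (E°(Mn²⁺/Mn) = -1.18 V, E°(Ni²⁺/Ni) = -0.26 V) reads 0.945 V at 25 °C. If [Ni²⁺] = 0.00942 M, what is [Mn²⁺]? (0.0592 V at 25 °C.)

From the Nernst equation, log Q = n(E° − E)/0.0592 = 2(0.92 − 0.945)/0.0592 = -0.845, so Q = 0.143.
With Q = [Mn²⁺]/[Ni²⁺] and the known concentrations, [Mn²⁺] in the numerator gives [Mn²⁺] = 0.0013 M.

0.0013 M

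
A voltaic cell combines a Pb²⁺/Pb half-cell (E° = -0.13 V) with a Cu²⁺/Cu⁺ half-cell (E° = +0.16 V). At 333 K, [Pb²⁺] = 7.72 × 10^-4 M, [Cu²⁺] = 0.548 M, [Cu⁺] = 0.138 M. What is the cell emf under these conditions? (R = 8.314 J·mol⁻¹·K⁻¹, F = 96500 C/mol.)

0.432 V

The Cu²⁺/Cu⁺ couple has the higher reduction potential and acts as the cathode, so E°_cell = +0.16 − (-0.13) = 0.29 V.
Balancing electrons gives n = 2; the reaction quotient is Q = [Pb²⁺]·[Cu⁺]^2/[Cu²⁺]^2 = 4.9 × 10^-5.
E = E° − (RT/nF) ln Q = 0.29 − (8.314×333)/(2×96500) × (-9.925) = 0.290 + 0.142 = 0.432 V.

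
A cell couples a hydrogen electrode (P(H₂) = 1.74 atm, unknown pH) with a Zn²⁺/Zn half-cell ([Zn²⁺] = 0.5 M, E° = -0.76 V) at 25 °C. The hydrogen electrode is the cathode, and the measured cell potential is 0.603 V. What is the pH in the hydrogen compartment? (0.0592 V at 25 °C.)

E°_cell = 0.76 V and n = 2.
log Q = n(E° − E)/0.0592 = 2×(0.76 − 0.603)/0.0592 = 5.304.
With Q = [Zn²⁺]·P(H₂) / [H⁺]^2, solving for [H⁺] gives log[H⁺] = -2.682, so pH = 2.68.

pH = 2.68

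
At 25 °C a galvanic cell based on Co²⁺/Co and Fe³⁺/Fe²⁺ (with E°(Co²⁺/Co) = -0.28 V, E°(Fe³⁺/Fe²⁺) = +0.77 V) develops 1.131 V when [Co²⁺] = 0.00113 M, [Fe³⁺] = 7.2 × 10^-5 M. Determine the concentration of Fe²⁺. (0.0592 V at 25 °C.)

9.2 × 10^-5 M

From the Nernst equation, log Q = n(E° − E)/0.0592 = 2(1.05 − 1.131)/0.0592 = -2.736, so Q = 0.00183.
With Q = [Co²⁺]·[Fe²⁺]^2/[Fe³⁺]^2 and the known concentrations, [Fe²⁺]^2 in the numerator gives [Fe²⁺] = 9.2 × 10^-5 M.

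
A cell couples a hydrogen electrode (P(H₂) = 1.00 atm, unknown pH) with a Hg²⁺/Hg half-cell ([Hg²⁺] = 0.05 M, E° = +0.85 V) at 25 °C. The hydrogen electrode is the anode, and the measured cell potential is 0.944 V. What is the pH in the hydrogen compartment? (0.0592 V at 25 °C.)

pH = 2.24

E°_cell = 0.85 V and n = 2.
log Q = n(E° − E)/0.0592 = 2×(0.85 − 0.944)/0.0592 = -3.176.
With Q = [H⁺]^2 / ([Hg²⁺]·P(H₂)), solving for [H⁺] gives log[H⁺] = -2.238, so pH = 2.24.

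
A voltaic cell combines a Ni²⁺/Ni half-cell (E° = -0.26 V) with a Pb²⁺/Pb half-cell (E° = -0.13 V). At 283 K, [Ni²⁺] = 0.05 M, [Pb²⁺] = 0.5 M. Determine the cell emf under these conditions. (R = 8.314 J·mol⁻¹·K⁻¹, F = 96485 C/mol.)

The Pb²⁺/Pb couple has the higher reduction potential and acts as the cathode, so E°_cell = -0.13 − (-0.26) = 0.13 V.
Balancing electrons gives n = 2; the reaction quotient is Q = [Ni²⁺]/[Pb²⁺] = 0.100.
E = E° − (RT/nF) ln Q = 0.13 − (8.314×283)/(2×96485) × (-2.303) = 0.130 + 0.028 = 0.158 V.

0.158 V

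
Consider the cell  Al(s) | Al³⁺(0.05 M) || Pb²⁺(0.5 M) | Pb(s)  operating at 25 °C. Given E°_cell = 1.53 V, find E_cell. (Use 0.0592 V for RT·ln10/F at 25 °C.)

Balancing electrons gives n = 6; the reaction quotient is Q = [Al³⁺]^2/[Pb²⁺]^3 = 0.0200.
At 25 °C, E = E° − (0.0592/n) log Q = 1.53 − (0.0592/6)(-1.699) = 1.530 + 0.017 = 1.547 V.

1.55 V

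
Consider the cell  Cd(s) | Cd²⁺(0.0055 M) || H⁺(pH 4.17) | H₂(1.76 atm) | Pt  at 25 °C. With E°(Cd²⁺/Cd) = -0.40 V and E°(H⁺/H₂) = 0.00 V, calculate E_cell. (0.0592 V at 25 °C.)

The hydrogen couple is the cathode, so E°_cell = 0.40 V; n = 2.
[H⁺] = 10^(−4.17) = 6.8 × 10^-5 M, and Q = [Cd²⁺]·P(H₂) / [H⁺]^2 = 2.12 × 10^6.
E = E° − (0.0592/2) log Q = 0.40 − (0.0592/2)(6.326) = 0.213 V.

0.21 V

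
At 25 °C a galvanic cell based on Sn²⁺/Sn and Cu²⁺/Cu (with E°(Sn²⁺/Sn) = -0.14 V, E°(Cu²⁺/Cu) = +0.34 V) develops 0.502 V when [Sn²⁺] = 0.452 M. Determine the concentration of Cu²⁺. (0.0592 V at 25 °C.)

From the Nernst equation, log Q = n(E° − E)/0.0592 = 2(0.48 − 0.502)/0.0592 = -0.743, so Q = 0.181.
With Q = [Sn²⁺]/[Cu²⁺] and the known concentrations, [Cu²⁺] in the denominator gives [Cu²⁺] = 2.5 M.

2.5 M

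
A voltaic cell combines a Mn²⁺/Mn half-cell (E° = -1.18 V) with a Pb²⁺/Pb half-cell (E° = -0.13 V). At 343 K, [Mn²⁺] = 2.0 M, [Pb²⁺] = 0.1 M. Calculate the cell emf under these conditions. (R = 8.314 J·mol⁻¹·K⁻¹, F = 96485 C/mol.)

1.01 V

The Pb²⁺/Pb couple has the higher reduction potential and acts as the cathode, so E°_cell = -0.13 − (-1.18) = 1.05 V.
Balancing electrons gives n = 2; the reaction quotient is Q = [Mn²⁺]/[Pb²⁺] = 20.0.
E = E° − (RT/nF) ln Q = 1.05 − (8.314×343)/(2×96485) × (2.996) = 1.050 − 0.044 = 1.006 V.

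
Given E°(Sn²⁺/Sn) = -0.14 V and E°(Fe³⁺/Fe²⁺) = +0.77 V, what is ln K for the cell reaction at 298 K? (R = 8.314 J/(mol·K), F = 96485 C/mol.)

E°_cell = +0.77 − (-0.14) = 0.91 V, with n = 2 electrons transferred.
At equilibrium E = 0, so the Nernst equation gives ln K = nFE°/RT = (2)(96485)(0.91)/((8.314)(298)) = 70.88.

ln K = 70.9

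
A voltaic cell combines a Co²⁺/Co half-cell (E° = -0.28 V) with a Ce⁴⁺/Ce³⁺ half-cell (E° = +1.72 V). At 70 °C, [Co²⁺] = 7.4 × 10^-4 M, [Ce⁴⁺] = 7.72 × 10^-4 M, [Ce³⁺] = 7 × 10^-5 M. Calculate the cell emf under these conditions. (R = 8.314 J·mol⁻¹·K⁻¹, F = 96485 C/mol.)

The Ce⁴⁺/Ce³⁺ couple has the higher reduction potential and acts as the cathode, so E°_cell = +1.72 − (-0.28) = 2.00 V.
Balancing electrons gives n = 2; the reaction quotient is Q = [Co²⁺]·[Ce³⁺]^2/[Ce⁴⁺]^2 = 6.08 × 10^-6.
E = E° − (RT/nF) ln Q = 2.00 − (8.314×343)/(2×96485) × (-12.010) = 2.000 + 0.177 = 2.177 V.

2.18 V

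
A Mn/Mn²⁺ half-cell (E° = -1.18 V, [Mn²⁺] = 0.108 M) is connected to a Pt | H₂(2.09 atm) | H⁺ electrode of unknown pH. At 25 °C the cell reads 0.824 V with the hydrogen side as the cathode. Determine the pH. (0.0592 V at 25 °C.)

E°_cell = 1.18 V and n = 2.
log Q = n(E° − E)/0.0592 = 2×(1.18 − 0.824)/0.0592 = 12.027.
With Q = [Mn²⁺]·P(H₂) / [H⁺]^2, solving for [H⁺] gives log[H⁺] = -6.337, so pH = 6.34.

pH = 6.34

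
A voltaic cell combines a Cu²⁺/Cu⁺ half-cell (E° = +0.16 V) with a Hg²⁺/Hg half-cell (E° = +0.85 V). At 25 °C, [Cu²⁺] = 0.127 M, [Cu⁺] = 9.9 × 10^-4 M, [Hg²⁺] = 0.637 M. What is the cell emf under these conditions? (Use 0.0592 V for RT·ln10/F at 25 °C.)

0.559 V

The Hg²⁺/Hg couple has the higher reduction potential and acts as the cathode, so E°_cell = +0.85 − (+0.16) = 0.69 V.
Balancing electrons gives n = 2; the reaction quotient is Q = [Cu²⁺]^2/([Cu⁺]^2·[Hg²⁺]) = 2.58 × 10^4.
At 25 °C, E = E° − (0.0592/n) log Q = 0.69 − (0.0592/2)(4.412) = 0.690 − 0.131 = 0.559 V.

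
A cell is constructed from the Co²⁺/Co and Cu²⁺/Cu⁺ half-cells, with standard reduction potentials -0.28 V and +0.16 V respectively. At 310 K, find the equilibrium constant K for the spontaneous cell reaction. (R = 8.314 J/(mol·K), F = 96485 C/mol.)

E°_cell = +0.16 − (-0.28) = 0.44 V, with n = 2 electrons transferred.
At equilibrium E = 0, so the Nernst equation gives ln K = nFE°/RT = (2)(96485)(0.44)/((8.314)(310)) = 32.94.
K = e^32.94 = 2 × 10^14.

2 × 10^14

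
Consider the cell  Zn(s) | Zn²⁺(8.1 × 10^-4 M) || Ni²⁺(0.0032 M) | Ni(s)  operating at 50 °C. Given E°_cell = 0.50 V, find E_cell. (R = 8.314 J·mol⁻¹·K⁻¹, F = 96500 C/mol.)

Balancing electrons gives n = 2; the reaction quotient is Q = [Zn²⁺]/[Ni²⁺] = 0.253.
E = E° − (RT/nF) ln Q = 0.50 − (8.314×323)/(2×96500) × (-1.374) = 0.500 + 0.019 = 0.519 V.

0.519 V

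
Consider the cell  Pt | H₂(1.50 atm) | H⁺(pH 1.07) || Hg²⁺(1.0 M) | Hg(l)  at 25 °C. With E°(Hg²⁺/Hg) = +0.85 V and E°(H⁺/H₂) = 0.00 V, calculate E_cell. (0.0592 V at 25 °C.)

0.92 V

The Hg²⁺/Hg couple is the cathode, so E°_cell = 0.85 V; n = 2.
[H⁺] = 10^(−1.07) = 0.085 M, and Q = [H⁺]^2 / ([Hg²⁺]·P(H₂)) = 0.00483.
E = E° − (0.0592/2) log Q = 0.85 − (0.0592/2)(-2.316) = 0.919 V.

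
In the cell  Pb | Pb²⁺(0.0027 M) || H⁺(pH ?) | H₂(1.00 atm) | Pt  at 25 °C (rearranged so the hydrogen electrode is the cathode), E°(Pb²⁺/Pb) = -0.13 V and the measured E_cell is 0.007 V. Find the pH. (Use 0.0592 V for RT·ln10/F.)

E°_cell = 0.13 V and n = 2.
log Q = n(E° − E)/0.0592 = 2×(0.13 − 0.007)/0.0592 = 4.155.
With Q = [Pb²⁺]·P(H₂) / [H⁺]^2, solving for [H⁺] gives log[H⁺] = -3.362, so pH = 3.36.

pH = 3.36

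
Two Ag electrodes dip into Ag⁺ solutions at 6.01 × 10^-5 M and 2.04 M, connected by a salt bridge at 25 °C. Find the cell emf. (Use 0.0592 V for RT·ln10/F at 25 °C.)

Both half-cells are Ag⁺/Ag, so E°_cell = 0. The concentrated side is the cathode; the cell reaction moves Ag⁺ from high to low concentration with n = 1.
Q = [Ag⁺]_dilute/[Ag⁺]_conc = 6.01 × 10^-5/2.04 = 2.95 × 10^-5.
E = 0 − (0.0592/1) log Q = −(0.0592/1)(-4.531) = 0.2682 V.

0.27 V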